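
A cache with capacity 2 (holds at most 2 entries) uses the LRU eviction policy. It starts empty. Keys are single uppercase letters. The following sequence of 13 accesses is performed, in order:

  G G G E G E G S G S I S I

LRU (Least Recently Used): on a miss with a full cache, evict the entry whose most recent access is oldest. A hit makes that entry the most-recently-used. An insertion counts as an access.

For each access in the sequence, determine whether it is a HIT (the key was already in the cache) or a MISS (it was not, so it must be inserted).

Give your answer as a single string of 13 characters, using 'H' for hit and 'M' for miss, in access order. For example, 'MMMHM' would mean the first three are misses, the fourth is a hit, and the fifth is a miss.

LRU simulation (capacity=2):
  1. access G: MISS. Cache (LRU->MRU): [G]
  2. access G: HIT. Cache (LRU->MRU): [G]
  3. access G: HIT. Cache (LRU->MRU): [G]
  4. access E: MISS. Cache (LRU->MRU): [G E]
  5. access G: HIT. Cache (LRU->MRU): [E G]
  6. access E: HIT. Cache (LRU->MRU): [G E]
  7. access G: HIT. Cache (LRU->MRU): [E G]
  8. access S: MISS, evict E. Cache (LRU->MRU): [G S]
  9. access G: HIT. Cache (LRU->MRU): [S G]
  10. access S: HIT. Cache (LRU->MRU): [G S]
  11. access I: MISS, evict G. Cache (LRU->MRU): [S I]
  12. access S: HIT. Cache (LRU->MRU): [I S]
  13. access I: HIT. Cache (LRU->MRU): [S I]
Total: 9 hits, 4 misses, 2 evictions

Answer: MHHMHHHMHHMHH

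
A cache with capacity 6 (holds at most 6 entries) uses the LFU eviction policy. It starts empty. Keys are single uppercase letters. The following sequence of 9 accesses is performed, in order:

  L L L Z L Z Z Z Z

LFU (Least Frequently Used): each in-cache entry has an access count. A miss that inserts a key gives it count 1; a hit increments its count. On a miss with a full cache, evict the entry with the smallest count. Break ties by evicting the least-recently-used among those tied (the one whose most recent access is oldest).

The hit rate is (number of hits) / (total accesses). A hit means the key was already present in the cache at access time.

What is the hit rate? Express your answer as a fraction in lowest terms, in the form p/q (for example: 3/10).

Answer: 7/9

Derivation:
LFU simulation (capacity=6):
  1. access L: MISS. Cache: [L(c=1)]
  2. access L: HIT, count now 2. Cache: [L(c=2)]
  3. access L: HIT, count now 3. Cache: [L(c=3)]
  4. access Z: MISS. Cache: [Z(c=1) L(c=3)]
  5. access L: HIT, count now 4. Cache: [Z(c=1) L(c=4)]
  6. access Z: HIT, count now 2. Cache: [Z(c=2) L(c=4)]
  7. access Z: HIT, count now 3. Cache: [Z(c=3) L(c=4)]
  8. access Z: HIT, count now 4. Cache: [L(c=4) Z(c=4)]
  9. access Z: HIT, count now 5. Cache: [L(c=4) Z(c=5)]
Total: 7 hits, 2 misses, 0 evictions

Hit rate = 7/9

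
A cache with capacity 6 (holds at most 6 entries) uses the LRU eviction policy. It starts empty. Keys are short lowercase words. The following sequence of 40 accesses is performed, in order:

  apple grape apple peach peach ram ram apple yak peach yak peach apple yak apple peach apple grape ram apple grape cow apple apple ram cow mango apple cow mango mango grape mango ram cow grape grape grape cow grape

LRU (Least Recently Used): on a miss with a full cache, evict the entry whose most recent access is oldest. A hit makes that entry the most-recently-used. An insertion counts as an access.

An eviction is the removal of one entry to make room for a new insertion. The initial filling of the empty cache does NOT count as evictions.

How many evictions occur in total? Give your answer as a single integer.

Answer: 1

Derivation:
LRU simulation (capacity=6):
  1. access apple: MISS. Cache (LRU->MRU): [apple]
  2. access grape: MISS. Cache (LRU->MRU): [apple grape]
  3. access apple: HIT. Cache (LRU->MRU): [grape apple]
  4. access peach: MISS. Cache (LRU->MRU): [grape apple peach]
  5. access peach: HIT. Cache (LRU->MRU): [grape apple peach]
  6. access ram: MISS. Cache (LRU->MRU): [grape apple peach ram]
  7. access ram: HIT. Cache (LRU->MRU): [grape apple peach ram]
  8. access apple: HIT. Cache (LRU->MRU): [grape peach ram apple]
  9. access yak: MISS. Cache (LRU->MRU): [grape peach ram apple yak]
  10. access peach: HIT. Cache (LRU->MRU): [grape ram apple yak peach]
  11. access yak: HIT. Cache (LRU->MRU): [grape ram apple peach yak]
  12. access peach: HIT. Cache (LRU->MRU): [grape ram apple yak peach]
  13. access apple: HIT. Cache (LRU->MRU): [grape ram yak peach apple]
  14. access yak: HIT. Cache (LRU->MRU): [grape ram peach apple yak]
  15. access apple: HIT. Cache (LRU->MRU): [grape ram peach yak apple]
  16. access peach: HIT. Cache (LRU->MRU): [grape ram yak apple peach]
  17. access apple: HIT. Cache (LRU->MRU): [grape ram yak peach apple]
  18. access grape: HIT. Cache (LRU->MRU): [ram yak peach apple grape]
  19. access ram: HIT. Cache (LRU->MRU): [yak peach apple grape ram]
  20. access apple: HIT. Cache (LRU->MRU): [yak peach grape ram apple]
  21. access grape: HIT. Cache (LRU->MRU): [yak peach ram apple grape]
  22. access cow: MISS. Cache (LRU->MRU): [yak peach ram apple grape cow]
  23. access apple: HIT. Cache (LRU->MRU): [yak peach ram grape cow apple]
  24. access apple: HIT. Cache (LRU->MRU): [yak peach ram grape cow apple]
  25. access ram: HIT. Cache (LRU->MRU): [yak peach grape cow apple ram]
  26. access cow: HIT. Cache (LRU->MRU): [yak peach grape apple ram cow]
  27. access mango: MISS, evict yak. Cache (LRU->MRU): [peach grape apple ram cow mango]
  28. access apple: HIT. Cache (LRU->MRU): [peach grape ram cow mango apple]
  29. access cow: HIT. Cache (LRU->MRU): [peach grape ram mango apple cow]
  30. access mango: HIT. Cache (LRU->MRU): [peach grape ram apple cow mango]
  31. access mango: HIT. Cache (LRU->MRU): [peach grape ram apple cow mango]
  32. access grape: HIT. Cache (LRU->MRU): [peach ram apple cow mango grape]
  33. access mango: HIT. Cache (LRU->MRU): [peach ram apple cow grape mango]
  34. access ram: HIT. Cache (LRU->MRU): [peach apple cow grape mango ram]
  35. access cow: HIT. Cache (LRU->MRU): [peach apple grape mango ram cow]
  36. access grape: HIT. Cache (LRU->MRU): [peach apple mango ram cow grape]
  37. access grape: HIT. Cache (LRU->MRU): [peach apple mango ram cow grape]
  38. access grape: HIT. Cache (LRU->MRU): [peach apple mango ram cow grape]
  39. access cow: HIT. Cache (LRU->MRU): [peach apple mango ram grape cow]
  40. access grape: HIT. Cache (LRU->MRU): [peach apple mango ram cow grape]
Total: 33 hits, 7 misses, 1 evictions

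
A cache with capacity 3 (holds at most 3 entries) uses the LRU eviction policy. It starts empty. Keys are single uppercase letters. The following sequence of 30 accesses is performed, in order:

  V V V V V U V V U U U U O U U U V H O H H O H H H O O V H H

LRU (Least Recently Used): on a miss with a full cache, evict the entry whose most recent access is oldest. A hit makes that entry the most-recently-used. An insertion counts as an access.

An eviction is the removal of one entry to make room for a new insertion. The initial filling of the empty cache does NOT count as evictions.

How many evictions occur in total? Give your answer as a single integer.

Answer: 2

Derivation:
LRU simulation (capacity=3):
  1. access V: MISS. Cache (LRU->MRU): [V]
  2. access V: HIT. Cache (LRU->MRU): [V]
  3. access V: HIT. Cache (LRU->MRU): [V]
  4. access V: HIT. Cache (LRU->MRU): [V]
  5. access V: HIT. Cache (LRU->MRU): [V]
  6. access U: MISS. Cache (LRU->MRU): [V U]
  7. access V: HIT. Cache (LRU->MRU): [U V]
  8. access V: HIT. Cache (LRU->MRU): [U V]
  9. access U: HIT. Cache (LRU->MRU): [V U]
  10. access U: HIT. Cache (LRU->MRU): [V U]
  11. access U: HIT. Cache (LRU->MRU): [V U]
  12. access U: HIT. Cache (LRU->MRU): [V U]
  13. access O: MISS. Cache (LRU->MRU): [V U O]
  14. access U: HIT. Cache (LRU->MRU): [V O U]
  15. access U: HIT. Cache (LRU->MRU): [V O U]
  16. access U: HIT. Cache (LRU->MRU): [V O U]
  17. access V: HIT. Cache (LRU->MRU): [O U V]
  18. access H: MISS, evict O. Cache (LRU->MRU): [U V H]
  19. access O: MISS, evict U. Cache (LRU->MRU): [V H O]
  20. access H: HIT. Cache (LRU->MRU): [V O H]
  21. access H: HIT. Cache (LRU->MRU): [V O H]
  22. access O: HIT. Cache (LRU->MRU): [V H O]
  23. access H: HIT. Cache (LRU->MRU): [V O H]
  24. access H: HIT. Cache (LRU->MRU): [V O H]
  25. access H: HIT. Cache (LRU->MRU): [V O H]
  26. access O: HIT. Cache (LRU->MRU): [V H O]
  27. access O: HIT. Cache (LRU->MRU): [V H O]
  28. access V: HIT. Cache (LRU->MRU): [H O V]
  29. access H: HIT. Cache (LRU->MRU): [O V H]
  30. access H: HIT. Cache (LRU->MRU): [O V H]
Total: 25 hits, 5 misses, 2 evictions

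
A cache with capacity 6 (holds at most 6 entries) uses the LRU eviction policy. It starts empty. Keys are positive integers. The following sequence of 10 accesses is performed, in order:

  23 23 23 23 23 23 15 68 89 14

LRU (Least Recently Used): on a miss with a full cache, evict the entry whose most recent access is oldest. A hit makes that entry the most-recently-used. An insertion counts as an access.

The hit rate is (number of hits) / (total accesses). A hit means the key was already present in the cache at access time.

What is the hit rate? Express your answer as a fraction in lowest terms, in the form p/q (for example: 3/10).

Answer: 1/2

Derivation:
LRU simulation (capacity=6):
  1. access 23: MISS. Cache (LRU->MRU): [23]
  2. access 23: HIT. Cache (LRU->MRU): [23]
  3. access 23: HIT. Cache (LRU->MRU): [23]
  4. access 23: HIT. Cache (LRU->MRU): [23]
  5. access 23: HIT. Cache (LRU->MRU): [23]
  6. access 23: HIT. Cache (LRU->MRU): [23]
  7. access 15: MISS. Cache (LRU->MRU): [23 15]
  8. access 68: MISS. Cache (LRU->MRU): [23 15 68]
  9. access 89: MISS. Cache (LRU->MRU): [23 15 68 89]
  10. access 14: MISS. Cache (LRU->MRU): [23 15 68 89 14]
Total: 5 hits, 5 misses, 0 evictions

Hit rate = 5/10 = 1/2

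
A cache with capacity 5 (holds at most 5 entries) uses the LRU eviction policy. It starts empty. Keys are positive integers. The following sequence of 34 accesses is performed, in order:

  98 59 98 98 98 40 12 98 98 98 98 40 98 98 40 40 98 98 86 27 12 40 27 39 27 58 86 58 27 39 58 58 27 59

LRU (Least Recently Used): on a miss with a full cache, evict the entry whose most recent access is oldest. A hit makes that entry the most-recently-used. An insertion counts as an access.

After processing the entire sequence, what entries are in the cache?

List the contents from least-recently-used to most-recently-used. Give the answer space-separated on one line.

Answer: 86 39 58 27 59

Derivation:
LRU simulation (capacity=5):
  1. access 98: MISS. Cache (LRU->MRU): [98]
  2. access 59: MISS. Cache (LRU->MRU): [98 59]
  3. access 98: HIT. Cache (LRU->MRU): [59 98]
  4. access 98: HIT. Cache (LRU->MRU): [59 98]
  5. access 98: HIT. Cache (LRU->MRU): [59 98]
  6. access 40: MISS. Cache (LRU->MRU): [59 98 40]
  7. access 12: MISS. Cache (LRU->MRU): [59 98 40 12]
  8. access 98: HIT. Cache (LRU->MRU): [59 40 12 98]
  9. access 98: HIT. Cache (LRU->MRU): [59 40 12 98]
  10. access 98: HIT. Cache (LRU->MRU): [59 40 12 98]
  11. access 98: HIT. Cache (LRU->MRU): [59 40 12 98]
  12. access 40: HIT. Cache (LRU->MRU): [59 12 98 40]
  13. access 98: HIT. Cache (LRU->MRU): [59 12 40 98]
  14. access 98: HIT. Cache (LRU->MRU): [59 12 40 98]
  15. access 40: HIT. Cache (LRU->MRU): [59 12 98 40]
  16. access 40: HIT. Cache (LRU->MRU): [59 12 98 40]
  17. access 98: HIT. Cache (LRU->MRU): [59 12 40 98]
  18. access 98: HIT. Cache (LRU->MRU): [59 12 40 98]
  19. access 86: MISS. Cache (LRU->MRU): [59 12 40 98 86]
  20. access 27: MISS, evict 59. Cache (LRU->MRU): [12 40 98 86 27]
  21. access 12: HIT. Cache (LRU->MRU): [40 98 86 27 12]
  22. access 40: HIT. Cache (LRU->MRU): [98 86 27 12 40]
  23. access 27: HIT. Cache (LRU->MRU): [98 86 12 40 27]
  24. access 39: MISS, evict 98. Cache (LRU->MRU): [86 12 40 27 39]
  25. access 27: HIT. Cache (LRU->MRU): [86 12 40 39 27]
  26. access 58: MISS, evict 86. Cache (LRU->MRU): [12 40 39 27 58]
  27. access 86: MISS, evict 12. Cache (LRU->MRU): [40 39 27 58 86]
  28. access 58: HIT. Cache (LRU->MRU): [40 39 27 86 58]
  29. access 27: HIT. Cache (LRU->MRU): [40 39 86 58 27]
  30. access 39: HIT. Cache (LRU->MRU): [40 86 58 27 39]
  31. access 58: HIT. Cache (LRU->MRU): [40 86 27 39 58]
  32. access 58: HIT. Cache (LRU->MRU): [40 86 27 39 58]
  33. access 27: HIT. Cache (LRU->MRU): [40 86 39 58 27]
  34. access 59: MISS, evict 40. Cache (LRU->MRU): [86 39 58 27 59]
Total: 24 hits, 10 misses, 5 evictions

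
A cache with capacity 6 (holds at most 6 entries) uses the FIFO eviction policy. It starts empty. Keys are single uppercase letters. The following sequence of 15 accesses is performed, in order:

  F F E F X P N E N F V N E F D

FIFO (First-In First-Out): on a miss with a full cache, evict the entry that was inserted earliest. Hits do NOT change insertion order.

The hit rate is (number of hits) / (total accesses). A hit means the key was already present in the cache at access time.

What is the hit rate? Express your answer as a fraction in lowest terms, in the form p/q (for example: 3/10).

FIFO simulation (capacity=6):
  1. access F: MISS. Cache (old->new): [F]
  2. access F: HIT. Cache (old->new): [F]
  3. access E: MISS. Cache (old->new): [F E]
  4. access F: HIT. Cache (old->new): [F E]
  5. access X: MISS. Cache (old->new): [F E X]
  6. access P: MISS. Cache (old->new): [F E X P]
  7. access N: MISS. Cache (old->new): [F E X P N]
  8. access E: HIT. Cache (old->new): [F E X P N]
  9. access N: HIT. Cache (old->new): [F E X P N]
  10. access F: HIT. Cache (old->new): [F E X P N]
  11. access V: MISS. Cache (old->new): [F E X P N V]
  12. access N: HIT. Cache (old->new): [F E X P N V]
  13. access E: HIT. Cache (old->new): [F E X P N V]
  14. access F: HIT. Cache (old->new): [F E X P N V]
  15. access D: MISS, evict F. Cache (old->new): [E X P N V D]
Total: 8 hits, 7 misses, 1 evictions

Hit rate = 8/15

Answer: 8/15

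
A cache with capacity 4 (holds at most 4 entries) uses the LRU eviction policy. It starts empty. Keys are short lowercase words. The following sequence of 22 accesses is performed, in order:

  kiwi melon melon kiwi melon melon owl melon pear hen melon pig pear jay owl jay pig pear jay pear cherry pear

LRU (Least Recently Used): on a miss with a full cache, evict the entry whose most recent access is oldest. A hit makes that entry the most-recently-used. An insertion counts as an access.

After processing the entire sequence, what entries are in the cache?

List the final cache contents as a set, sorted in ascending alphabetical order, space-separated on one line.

LRU simulation (capacity=4):
  1. access kiwi: MISS. Cache (LRU->MRU): [kiwi]
  2. access melon: MISS. Cache (LRU->MRU): [kiwi melon]
  3. access melon: HIT. Cache (LRU->MRU): [kiwi melon]
  4. access kiwi: HIT. Cache (LRU->MRU): [melon kiwi]
  5. access melon: HIT. Cache (LRU->MRU): [kiwi melon]
  6. access melon: HIT. Cache (LRU->MRU): [kiwi melon]
  7. access owl: MISS. Cache (LRU->MRU): [kiwi melon owl]
  8. access melon: HIT. Cache (LRU->MRU): [kiwi owl melon]
  9. access pear: MISS. Cache (LRU->MRU): [kiwi owl melon pear]
  10. access hen: MISS, evict kiwi. Cache (LRU->MRU): [owl melon pear hen]
  11. access melon: HIT. Cache (LRU->MRU): [owl pear hen melon]
  12. access pig: MISS, evict owl. Cache (LRU->MRU): [pear hen melon pig]
  13. access pear: HIT. Cache (LRU->MRU): [hen melon pig pear]
  14. access jay: MISS, evict hen. Cache (LRU->MRU): [melon pig pear jay]
  15. access owl: MISS, evict melon. Cache (LRU->MRU): [pig pear jay owl]
  16. access jay: HIT. Cache (LRU->MRU): [pig pear owl jay]
  17. access pig: HIT. Cache (LRU->MRU): [pear owl jay pig]
  18. access pear: HIT. Cache (LRU->MRU): [owl jay pig pear]
  19. access jay: HIT. Cache (LRU->MRU): [owl pig pear jay]
  20. access pear: HIT. Cache (LRU->MRU): [owl pig jay pear]
  21. access cherry: MISS, evict owl. Cache (LRU->MRU): [pig jay pear cherry]
  22. access pear: HIT. Cache (LRU->MRU): [pig jay cherry pear]
Total: 13 hits, 9 misses, 5 evictions

Answer: cherry jay pear pig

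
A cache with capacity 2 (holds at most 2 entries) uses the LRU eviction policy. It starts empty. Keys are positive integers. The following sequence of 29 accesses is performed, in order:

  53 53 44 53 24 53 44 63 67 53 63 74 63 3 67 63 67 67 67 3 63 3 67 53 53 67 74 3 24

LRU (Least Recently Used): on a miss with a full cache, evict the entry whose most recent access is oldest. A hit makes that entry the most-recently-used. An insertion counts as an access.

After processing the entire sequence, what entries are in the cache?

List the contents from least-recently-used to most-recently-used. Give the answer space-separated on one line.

Answer: 3 24

Derivation:
LRU simulation (capacity=2):
  1. access 53: MISS. Cache (LRU->MRU): [53]
  2. access 53: HIT. Cache (LRU->MRU): [53]
  3. access 44: MISS. Cache (LRU->MRU): [53 44]
  4. access 53: HIT. Cache (LRU->MRU): [44 53]
  5. access 24: MISS, evict 44. Cache (LRU->MRU): [53 24]
  6. access 53: HIT. Cache (LRU->MRU): [24 53]
  7. access 44: MISS, evict 24. Cache (LRU->MRU): [53 44]
  8. access 63: MISS, evict 53. Cache (LRU->MRU): [44 63]
  9. access 67: MISS, evict 44. Cache (LRU->MRU): [63 67]
  10. access 53: MISS, evict 63. Cache (LRU->MRU): [67 53]
  11. access 63: MISS, evict 67. Cache (LRU->MRU): [53 63]
  12. access 74: MISS, evict 53. Cache (LRU->MRU): [63 74]
  13. access 63: HIT. Cache (LRU->MRU): [74 63]
  14. access 3: MISS, evict 74. Cache (LRU->MRU): [63 3]
  15. access 67: MISS, evict 63. Cache (LRU->MRU): [3 67]
  16. access 63: MISS, evict 3. Cache (LRU->MRU): [67 63]
  17. access 67: HIT. Cache (LRU->MRU): [63 67]
  18. access 67: HIT. Cache (LRU->MRU): [63 67]
  19. access 67: HIT. Cache (LRU->MRU): [63 67]
  20. access 3: MISS, evict 63. Cache (LRU->MRU): [67 3]
  21. access 63: MISS, evict 67. Cache (LRU->MRU): [3 63]
  22. access 3: HIT. Cache (LRU->MRU): [63 3]
  23. access 67: MISS, evict 63. Cache (LRU->MRU): [3 67]
  24. access 53: MISS, evict 3. Cache (LRU->MRU): [67 53]
  25. access 53: HIT. Cache (LRU->MRU): [67 53]
  26. access 67: HIT. Cache (LRU->MRU): [53 67]
  27. access 74: MISS, evict 53. Cache (LRU->MRU): [67 74]
  28. access 3: MISS, evict 67. Cache (LRU->MRU): [74 3]
  29. access 24: MISS, evict 74. Cache (LRU->MRU): [3 24]
Total: 10 hits, 19 misses, 17 evictions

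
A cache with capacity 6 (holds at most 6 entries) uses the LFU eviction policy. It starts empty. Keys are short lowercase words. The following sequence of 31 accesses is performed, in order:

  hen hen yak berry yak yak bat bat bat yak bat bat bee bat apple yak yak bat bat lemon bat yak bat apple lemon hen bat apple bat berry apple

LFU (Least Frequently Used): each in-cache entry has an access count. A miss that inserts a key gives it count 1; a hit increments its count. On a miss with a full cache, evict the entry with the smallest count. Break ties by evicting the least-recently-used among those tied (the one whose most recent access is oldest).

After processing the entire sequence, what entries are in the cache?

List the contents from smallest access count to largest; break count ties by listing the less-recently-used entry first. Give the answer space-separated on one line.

Answer: berry lemon hen apple yak bat

Derivation:
LFU simulation (capacity=6):
  1. access hen: MISS. Cache: [hen(c=1)]
  2. access hen: HIT, count now 2. Cache: [hen(c=2)]
  3. access yak: MISS. Cache: [yak(c=1) hen(c=2)]
  4. access berry: MISS. Cache: [yak(c=1) berry(c=1) hen(c=2)]
  5. access yak: HIT, count now 2. Cache: [berry(c=1) hen(c=2) yak(c=2)]
  6. access yak: HIT, count now 3. Cache: [berry(c=1) hen(c=2) yak(c=3)]
  7. access bat: MISS. Cache: [berry(c=1) bat(c=1) hen(c=2) yak(c=3)]
  8. access bat: HIT, count now 2. Cache: [berry(c=1) hen(c=2) bat(c=2) yak(c=3)]
  9. access bat: HIT, count now 3. Cache: [berry(c=1) hen(c=2) yak(c=3) bat(c=3)]
  10. access yak: HIT, count now 4. Cache: [berry(c=1) hen(c=2) bat(c=3) yak(c=4)]
  11. access bat: HIT, count now 4. Cache: [berry(c=1) hen(c=2) yak(c=4) bat(c=4)]
  12. access bat: HIT, count now 5. Cache: [berry(c=1) hen(c=2) yak(c=4) bat(c=5)]
  13. access bee: MISS. Cache: [berry(c=1) bee(c=1) hen(c=2) yak(c=4) bat(c=5)]
  14. access bat: HIT, count now 6. Cache: [berry(c=1) bee(c=1) hen(c=2) yak(c=4) bat(c=6)]
  15. access apple: MISS. Cache: [berry(c=1) bee(c=1) apple(c=1) hen(c=2) yak(c=4) bat(c=6)]
  16. access yak: HIT, count now 5. Cache: [berry(c=1) bee(c=1) apple(c=1) hen(c=2) yak(c=5) bat(c=6)]
  17. access yak: HIT, count now 6. Cache: [berry(c=1) bee(c=1) apple(c=1) hen(c=2) bat(c=6) yak(c=6)]
  18. access bat: HIT, count now 7. Cache: [berry(c=1) bee(c=1) apple(c=1) hen(c=2) yak(c=6) bat(c=7)]
  19. access bat: HIT, count now 8. Cache: [berry(c=1) bee(c=1) apple(c=1) hen(c=2) yak(c=6) bat(c=8)]
  20. access lemon: MISS, evict berry(c=1). Cache: [bee(c=1) apple(c=1) lemon(c=1) hen(c=2) yak(c=6) bat(c=8)]
  21. access bat: HIT, count now 9. Cache: [bee(c=1) apple(c=1) lemon(c=1) hen(c=2) yak(c=6) bat(c=9)]
  22. access yak: HIT, count now 7. Cache: [bee(c=1) apple(c=1) lemon(c=1) hen(c=2) yak(c=7) bat(c=9)]
  23. access bat: HIT, count now 10. Cache: [bee(c=1) apple(c=1) lemon(c=1) hen(c=2) yak(c=7) bat(c=10)]
  24. access apple: HIT, count now 2. Cache: [bee(c=1) lemon(c=1) hen(c=2) apple(c=2) yak(c=7) bat(c=10)]
  25. access lemon: HIT, count now 2. Cache: [bee(c=1) hen(c=2) apple(c=2) lemon(c=2) yak(c=7) bat(c=10)]
  26. access hen: HIT, count now 3. Cache: [bee(c=1) apple(c=2) lemon(c=2) hen(c=3) yak(c=7) bat(c=10)]
  27. access bat: HIT, count now 11. Cache: [bee(c=1) apple(c=2) lemon(c=2) hen(c=3) yak(c=7) bat(c=11)]
  28. access apple: HIT, count now 3. Cache: [bee(c=1) lemon(c=2) hen(c=3) apple(c=3) yak(c=7) bat(c=11)]
  29. access bat: HIT, count now 12. Cache: [bee(c=1) lemon(c=2) hen(c=3) apple(c=3) yak(c=7) bat(c=12)]
  30. access berry: MISS, evict bee(c=1). Cache: [berry(c=1) lemon(c=2) hen(c=3) apple(c=3) yak(c=7) bat(c=12)]
  31. access apple: HIT, count now 4. Cache: [berry(c=1) lemon(c=2) hen(c=3) apple(c=4) yak(c=7) bat(c=12)]
Total: 23 hits, 8 misses, 2 evictions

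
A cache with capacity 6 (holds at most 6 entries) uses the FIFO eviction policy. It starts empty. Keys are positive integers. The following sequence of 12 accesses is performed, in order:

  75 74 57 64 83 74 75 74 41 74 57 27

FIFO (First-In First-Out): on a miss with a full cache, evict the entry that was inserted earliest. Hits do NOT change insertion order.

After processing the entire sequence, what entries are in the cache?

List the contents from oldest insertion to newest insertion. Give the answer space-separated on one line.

Answer: 74 57 64 83 41 27

Derivation:
FIFO simulation (capacity=6):
  1. access 75: MISS. Cache (old->new): [75]
  2. access 74: MISS. Cache (old->new): [75 74]
  3. access 57: MISS. Cache (old->new): [75 74 57]
  4. access 64: MISS. Cache (old->new): [75 74 57 64]
  5. access 83: MISS. Cache (old->new): [75 74 57 64 83]
  6. access 74: HIT. Cache (old->new): [75 74 57 64 83]
  7. access 75: HIT. Cache (old->new): [75 74 57 64 83]
  8. access 74: HIT. Cache (old->new): [75 74 57 64 83]
  9. access 41: MISS. Cache (old->new): [75 74 57 64 83 41]
  10. access 74: HIT. Cache (old->new): [75 74 57 64 83 41]
  11. access 57: HIT. Cache (old->new): [75 74 57 64 83 41]
  12. access 27: MISS, evict 75. Cache (old->new): [74 57 64 83 41 27]
Total: 5 hits, 7 misses, 1 evictions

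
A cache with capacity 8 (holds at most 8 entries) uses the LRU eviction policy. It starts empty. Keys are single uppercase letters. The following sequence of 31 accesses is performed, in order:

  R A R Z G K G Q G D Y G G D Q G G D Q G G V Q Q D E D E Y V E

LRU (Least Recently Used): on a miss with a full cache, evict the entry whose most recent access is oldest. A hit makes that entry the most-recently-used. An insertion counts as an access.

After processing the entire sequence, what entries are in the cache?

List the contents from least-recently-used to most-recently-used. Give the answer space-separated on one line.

Answer: Z K G Q D Y V E

Derivation:
LRU simulation (capacity=8):
  1. access R: MISS. Cache (LRU->MRU): [R]
  2. access A: MISS. Cache (LRU->MRU): [R A]
  3. access R: HIT. Cache (LRU->MRU): [A R]
  4. access Z: MISS. Cache (LRU->MRU): [A R Z]
  5. access G: MISS. Cache (LRU->MRU): [A R Z G]
  6. access K: MISS. Cache (LRU->MRU): [A R Z G K]
  7. access G: HIT. Cache (LRU->MRU): [A R Z K G]
  8. access Q: MISS. Cache (LRU->MRU): [A R Z K G Q]
  9. access G: HIT. Cache (LRU->MRU): [A R Z K Q G]
  10. access D: MISS. Cache (LRU->MRU): [A R Z K Q G D]
  11. access Y: MISS. Cache (LRU->MRU): [A R Z K Q G D Y]
  12. access G: HIT. Cache (LRU->MRU): [A R Z K Q D Y G]
  13. access G: HIT. Cache (LRU->MRU): [A R Z K Q D Y G]
  14. access D: HIT. Cache (LRU->MRU): [A R Z K Q Y G D]
  15. access Q: HIT. Cache (LRU->MRU): [A R Z K Y G D Q]
  16. access G: HIT. Cache (LRU->MRU): [A R Z K Y D Q G]
  17. access G: HIT. Cache (LRU->MRU): [A R Z K Y D Q G]
  18. access D: HIT. Cache (LRU->MRU): [A R Z K Y Q G D]
  19. access Q: HIT. Cache (LRU->MRU): [A R Z K Y G D Q]
  20. access G: HIT. Cache (LRU->MRU): [A R Z K Y D Q G]
  21. access G: HIT. Cache (LRU->MRU): [A R Z K Y D Q G]
  22. access V: MISS, evict A. Cache (LRU->MRU): [R Z K Y D Q G V]
  23. access Q: HIT. Cache (LRU->MRU): [R Z K Y D G V Q]
  24. access Q: HIT. Cache (LRU->MRU): [R Z K Y D G V Q]
  25. access D: HIT. Cache (LRU->MRU): [R Z K Y G V Q D]
  26. access E: MISS, evict R. Cache (LRU->MRU): [Z K Y G V Q D E]
  27. access D: HIT. Cache (LRU->MRU): [Z K Y G V Q E D]
  28. access E: HIT. Cache (LRU->MRU): [Z K Y G V Q D E]
  29. access Y: HIT. Cache (LRU->MRU): [Z K G V Q D E Y]
  30. access V: HIT. Cache (LRU->MRU): [Z K G Q D E Y V]
  31. access E: HIT. Cache (LRU->MRU): [Z K G Q D Y V E]
Total: 21 hits, 10 misses, 2 evictions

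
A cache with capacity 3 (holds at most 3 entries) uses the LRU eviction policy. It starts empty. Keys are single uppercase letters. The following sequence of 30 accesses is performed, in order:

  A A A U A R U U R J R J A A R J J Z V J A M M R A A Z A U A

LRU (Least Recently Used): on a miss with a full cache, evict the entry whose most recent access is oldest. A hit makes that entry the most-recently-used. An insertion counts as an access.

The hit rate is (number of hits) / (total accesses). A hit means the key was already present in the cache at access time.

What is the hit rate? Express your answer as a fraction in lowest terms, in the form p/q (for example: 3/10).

LRU simulation (capacity=3):
  1. access A: MISS. Cache (LRU->MRU): [A]
  2. access A: HIT. Cache (LRU->MRU): [A]
  3. access A: HIT. Cache (LRU->MRU): [A]
  4. access U: MISS. Cache (LRU->MRU): [A U]
  5. access A: HIT. Cache (LRU->MRU): [U A]
  6. access R: MISS. Cache (LRU->MRU): [U A R]
  7. access U: HIT. Cache (LRU->MRU): [A R U]
  8. access U: HIT. Cache (LRU->MRU): [A R U]
  9. access R: HIT. Cache (LRU->MRU): [A U R]
  10. access J: MISS, evict A. Cache (LRU->MRU): [U R J]
  11. access R: HIT. Cache (LRU->MRU): [U J R]
  12. access J: HIT. Cache (LRU->MRU): [U R J]
  13. access A: MISS, evict U. Cache (LRU->MRU): [R J A]
  14. access A: HIT. Cache (LRU->MRU): [R J A]
  15. access R: HIT. Cache (LRU->MRU): [J A R]
  16. access J: HIT. Cache (LRU->MRU): [A R J]
  17. access J: HIT. Cache (LRU->MRU): [A R J]
  18. access Z: MISS, evict A. Cache (LRU->MRU): [R J Z]
  19. access V: MISS, evict R. Cache (LRU->MRU): [J Z V]
  20. access J: HIT. Cache (LRU->MRU): [Z V J]
  21. access A: MISS, evict Z. Cache (LRU->MRU): [V J A]
  22. access M: MISS, evict V. Cache (LRU->MRU): [J A M]
  23. access M: HIT. Cache (LRU->MRU): [J A M]
  24. access R: MISS, evict J. Cache (LRU->MRU): [A M R]
  25. access A: HIT. Cache (LRU->MRU): [M R A]
  26. access A: HIT. Cache (LRU->MRU): [M R A]
  27. access Z: MISS, evict M. Cache (LRU->MRU): [R A Z]
  28. access A: HIT. Cache (LRU->MRU): [R Z A]
  29. access U: MISS, evict R. Cache (LRU->MRU): [Z A U]
  30. access A: HIT. Cache (LRU->MRU): [Z U A]
Total: 18 hits, 12 misses, 9 evictions

Hit rate = 18/30 = 3/5

Answer: 3/5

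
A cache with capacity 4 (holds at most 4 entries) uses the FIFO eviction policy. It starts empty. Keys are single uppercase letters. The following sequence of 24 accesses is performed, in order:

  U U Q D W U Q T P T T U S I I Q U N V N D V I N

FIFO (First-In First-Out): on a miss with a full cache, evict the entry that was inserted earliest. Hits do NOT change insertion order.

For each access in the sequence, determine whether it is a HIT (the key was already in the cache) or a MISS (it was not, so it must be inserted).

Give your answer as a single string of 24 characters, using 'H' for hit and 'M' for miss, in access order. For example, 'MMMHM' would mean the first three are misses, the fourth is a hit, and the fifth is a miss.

FIFO simulation (capacity=4):
  1. access U: MISS. Cache (old->new): [U]
  2. access U: HIT. Cache (old->new): [U]
  3. access Q: MISS. Cache (old->new): [U Q]
  4. access D: MISS. Cache (old->new): [U Q D]
  5. access W: MISS. Cache (old->new): [U Q D W]
  6. access U: HIT. Cache (old->new): [U Q D W]
  7. access Q: HIT. Cache (old->new): [U Q D W]
  8. access T: MISS, evict U. Cache (old->new): [Q D W T]
  9. access P: MISS, evict Q. Cache (old->new): [D W T P]
  10. access T: HIT. Cache (old->new): [D W T P]
  11. access T: HIT. Cache (old->new): [D W T P]
  12. access U: MISS, evict D. Cache (old->new): [W T P U]
  13. access S: MISS, evict W. Cache (old->new): [T P U S]
  14. access I: MISS, evict T. Cache (old->new): [P U S I]
  15. access I: HIT. Cache (old->new): [P U S I]
  16. access Q: MISS, evict P. Cache (old->new): [U S I Q]
  17. access U: HIT. Cache (old->new): [U S I Q]
  18. access N: MISS, evict U. Cache (old->new): [S I Q N]
  19. access V: MISS, evict S. Cache (old->new): [I Q N V]
  20. access N: HIT. Cache (old->new): [I Q N V]
  21. access D: MISS, evict I. Cache (old->new): [Q N V D]
  22. access V: HIT. Cache (old->new): [Q N V D]
  23. access I: MISS, evict Q. Cache (old->new): [N V D I]
  24. access N: HIT. Cache (old->new): [N V D I]
Total: 10 hits, 14 misses, 10 evictions

Answer: MHMMMHHMMHHMMMHMHMMHMHMH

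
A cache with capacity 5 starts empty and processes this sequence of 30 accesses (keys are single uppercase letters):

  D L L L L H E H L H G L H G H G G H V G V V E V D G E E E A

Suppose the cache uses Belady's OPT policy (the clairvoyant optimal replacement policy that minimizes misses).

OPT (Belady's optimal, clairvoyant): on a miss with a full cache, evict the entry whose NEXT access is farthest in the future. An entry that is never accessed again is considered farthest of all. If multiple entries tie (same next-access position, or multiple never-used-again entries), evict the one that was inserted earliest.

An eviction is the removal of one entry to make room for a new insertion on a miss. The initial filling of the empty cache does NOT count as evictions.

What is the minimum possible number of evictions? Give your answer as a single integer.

Answer: 2

Derivation:
OPT (Belady) simulation (capacity=5):
  1. access D: MISS. Cache: [D]
  2. access L: MISS. Cache: [D L]
  3. access L: HIT. Next use of L: step 4. Cache: [D L]
  4. access L: HIT. Next use of L: step 5. Cache: [D L]
  5. access L: HIT. Next use of L: step 9. Cache: [D L]
  6. access H: MISS. Cache: [D L H]
  7. access E: MISS. Cache: [D L H E]
  8. access H: HIT. Next use of H: step 10. Cache: [D L H E]
  9. access L: HIT. Next use of L: step 12. Cache: [D L H E]
  10. access H: HIT. Next use of H: step 13. Cache: [D L H E]
  11. access G: MISS. Cache: [D L H E G]
  12. access L: HIT. Next use of L: never. Cache: [D L H E G]
  13. access H: HIT. Next use of H: step 15. Cache: [D L H E G]
  14. access G: HIT. Next use of G: step 16. Cache: [D L H E G]
  15. access H: HIT. Next use of H: step 18. Cache: [D L H E G]
  16. access G: HIT. Next use of G: step 17. Cache: [D L H E G]
  17. access G: HIT. Next use of G: step 20. Cache: [D L H E G]
  18. access H: HIT. Next use of H: never. Cache: [D L H E G]
  19. access V: MISS, evict L (next use: never). Cache: [D H E G V]
  20. access G: HIT. Next use of G: step 26. Cache: [D H E G V]
  21. access V: HIT. Next use of V: step 22. Cache: [D H E G V]
  22. access V: HIT. Next use of V: step 24. Cache: [D H E G V]
  23. access E: HIT. Next use of E: step 27. Cache: [D H E G V]
  24. access V: HIT. Next use of V: never. Cache: [D H E G V]
  25. access D: HIT. Next use of D: never. Cache: [D H E G V]
  26. access G: HIT. Next use of G: never. Cache: [D H E G V]
  27. access E: HIT. Next use of E: step 28. Cache: [D H E G V]
  28. access E: HIT. Next use of E: step 29. Cache: [D H E G V]
  29. access E: HIT. Next use of E: never. Cache: [D H E G V]
  30. access A: MISS, evict D (next use: never). Cache: [H E G V A]
Total: 23 hits, 7 misses, 2 evictions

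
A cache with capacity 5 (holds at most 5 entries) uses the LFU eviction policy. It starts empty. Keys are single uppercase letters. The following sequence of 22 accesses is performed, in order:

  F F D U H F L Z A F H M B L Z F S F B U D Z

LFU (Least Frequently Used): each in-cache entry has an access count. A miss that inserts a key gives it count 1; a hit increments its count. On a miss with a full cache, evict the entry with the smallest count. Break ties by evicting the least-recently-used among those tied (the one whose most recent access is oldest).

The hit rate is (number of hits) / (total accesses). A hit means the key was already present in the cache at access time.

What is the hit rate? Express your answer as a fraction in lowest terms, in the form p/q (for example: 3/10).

LFU simulation (capacity=5):
  1. access F: MISS. Cache: [F(c=1)]
  2. access F: HIT, count now 2. Cache: [F(c=2)]
  3. access D: MISS. Cache: [D(c=1) F(c=2)]
  4. access U: MISS. Cache: [D(c=1) U(c=1) F(c=2)]
  5. access H: MISS. Cache: [D(c=1) U(c=1) H(c=1) F(c=2)]
  6. access F: HIT, count now 3. Cache: [D(c=1) U(c=1) H(c=1) F(c=3)]
  7. access L: MISS. Cache: [D(c=1) U(c=1) H(c=1) L(c=1) F(c=3)]
  8. access Z: MISS, evict D(c=1). Cache: [U(c=1) H(c=1) L(c=1) Z(c=1) F(c=3)]
  9. access A: MISS, evict U(c=1). Cache: [H(c=1) L(c=1) Z(c=1) A(c=1) F(c=3)]
  10. access F: HIT, count now 4. Cache: [H(c=1) L(c=1) Z(c=1) A(c=1) F(c=4)]
  11. access H: HIT, count now 2. Cache: [L(c=1) Z(c=1) A(c=1) H(c=2) F(c=4)]
  12. access M: MISS, evict L(c=1). Cache: [Z(c=1) A(c=1) M(c=1) H(c=2) F(c=4)]
  13. access B: MISS, evict Z(c=1). Cache: [A(c=1) M(c=1) B(c=1) H(c=2) F(c=4)]
  14. access L: MISS, evict A(c=1). Cache: [M(c=1) B(c=1) L(c=1) H(c=2) F(c=4)]
  15. access Z: MISS, evict M(c=1). Cache: [B(c=1) L(c=1) Z(c=1) H(c=2) F(c=4)]
  16. access F: HIT, count now 5. Cache: [B(c=1) L(c=1) Z(c=1) H(c=2) F(c=5)]
  17. access S: MISS, evict B(c=1). Cache: [L(c=1) Z(c=1) S(c=1) H(c=2) F(c=5)]
  18. access F: HIT, count now 6. Cache: [L(c=1) Z(c=1) S(c=1) H(c=2) F(c=6)]
  19. access B: MISS, evict L(c=1). Cache: [Z(c=1) S(c=1) B(c=1) H(c=2) F(c=6)]
  20. access U: MISS, evict Z(c=1). Cache: [S(c=1) B(c=1) U(c=1) H(c=2) F(c=6)]
  21. access D: MISS, evict S(c=1). Cache: [B(c=1) U(c=1) D(c=1) H(c=2) F(c=6)]
  22. access Z: MISS, evict B(c=1). Cache: [U(c=1) D(c=1) Z(c=1) H(c=2) F(c=6)]
Total: 6 hits, 16 misses, 11 evictions

Hit rate = 6/22 = 3/11

Answer: 3/11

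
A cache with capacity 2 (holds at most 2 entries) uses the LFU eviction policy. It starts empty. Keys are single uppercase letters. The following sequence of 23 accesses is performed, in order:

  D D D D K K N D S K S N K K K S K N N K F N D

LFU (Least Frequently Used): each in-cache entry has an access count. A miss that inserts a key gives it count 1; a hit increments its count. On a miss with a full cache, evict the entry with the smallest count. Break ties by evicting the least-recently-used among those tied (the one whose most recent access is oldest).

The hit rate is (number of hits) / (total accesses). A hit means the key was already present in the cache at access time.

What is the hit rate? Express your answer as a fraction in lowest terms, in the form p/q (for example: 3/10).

LFU simulation (capacity=2):
  1. access D: MISS. Cache: [D(c=1)]
  2. access D: HIT, count now 2. Cache: [D(c=2)]
  3. access D: HIT, count now 3. Cache: [D(c=3)]
  4. access D: HIT, count now 4. Cache: [D(c=4)]
  5. access K: MISS. Cache: [K(c=1) D(c=4)]
  6. access K: HIT, count now 2. Cache: [K(c=2) D(c=4)]
  7. access N: MISS, evict K(c=2). Cache: [N(c=1) D(c=4)]
  8. access D: HIT, count now 5. Cache: [N(c=1) D(c=5)]
  9. access S: MISS, evict N(c=1). Cache: [S(c=1) D(c=5)]
  10. access K: MISS, evict S(c=1). Cache: [K(c=1) D(c=5)]
  11. access S: MISS, evict K(c=1). Cache: [S(c=1) D(c=5)]
  12. access N: MISS, evict S(c=1). Cache: [N(c=1) D(c=5)]
  13. access K: MISS, evict N(c=1). Cache: [K(c=1) D(c=5)]
  14. access K: HIT, count now 2. Cache: [K(c=2) D(c=5)]
  15. access K: HIT, count now 3. Cache: [K(c=3) D(c=5)]
  16. access S: MISS, evict K(c=3). Cache: [S(c=1) D(c=5)]
  17. access K: MISS, evict S(c=1). Cache: [K(c=1) D(c=5)]
  18. access N: MISS, evict K(c=1). Cache: [N(c=1) D(c=5)]
  19. access N: HIT, count now 2. Cache: [N(c=2) D(c=5)]
  20. access K: MISS, evict N(c=2). Cache: [K(c=1) D(c=5)]
  21. access F: MISS, evict K(c=1). Cache: [F(c=1) D(c=5)]
  22. access N: MISS, evict F(c=1). Cache: [N(c=1) D(c=5)]
  23. access D: HIT, count now 6. Cache: [N(c=1) D(c=6)]
Total: 9 hits, 14 misses, 12 evictions

Hit rate = 9/23

Answer: 9/23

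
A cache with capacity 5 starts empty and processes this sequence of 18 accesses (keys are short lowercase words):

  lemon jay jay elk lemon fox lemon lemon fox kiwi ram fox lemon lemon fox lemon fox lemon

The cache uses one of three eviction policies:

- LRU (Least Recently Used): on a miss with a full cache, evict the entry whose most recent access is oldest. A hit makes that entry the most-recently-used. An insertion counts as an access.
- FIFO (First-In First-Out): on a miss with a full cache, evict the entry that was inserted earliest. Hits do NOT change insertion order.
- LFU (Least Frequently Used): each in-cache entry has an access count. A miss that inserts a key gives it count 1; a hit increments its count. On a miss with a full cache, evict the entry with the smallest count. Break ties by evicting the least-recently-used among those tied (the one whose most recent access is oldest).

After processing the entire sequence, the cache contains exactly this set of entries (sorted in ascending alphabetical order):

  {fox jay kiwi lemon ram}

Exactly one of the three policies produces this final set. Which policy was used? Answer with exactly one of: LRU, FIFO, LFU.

Simulating under each policy and comparing final sets:
  LRU: final set = {elk fox kiwi lemon ram} -> differs
  FIFO: final set = {elk fox kiwi lemon ram} -> differs
  LFU: final set = {fox jay kiwi lemon ram} -> MATCHES target
Only LFU produces the target set.

Answer: LFU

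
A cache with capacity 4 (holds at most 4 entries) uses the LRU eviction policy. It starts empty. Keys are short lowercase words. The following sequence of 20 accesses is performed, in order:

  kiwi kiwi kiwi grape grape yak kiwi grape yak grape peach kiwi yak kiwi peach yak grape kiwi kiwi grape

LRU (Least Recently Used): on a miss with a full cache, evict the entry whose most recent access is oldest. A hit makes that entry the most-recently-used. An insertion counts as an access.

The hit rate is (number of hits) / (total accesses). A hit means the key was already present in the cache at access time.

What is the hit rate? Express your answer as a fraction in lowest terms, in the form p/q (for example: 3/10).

LRU simulation (capacity=4):
  1. access kiwi: MISS. Cache (LRU->MRU): [kiwi]
  2. access kiwi: HIT. Cache (LRU->MRU): [kiwi]
  3. access kiwi: HIT. Cache (LRU->MRU): [kiwi]
  4. access grape: MISS. Cache (LRU->MRU): [kiwi grape]
  5. access grape: HIT. Cache (LRU->MRU): [kiwi grape]
  6. access yak: MISS. Cache (LRU->MRU): [kiwi grape yak]
  7. access kiwi: HIT. Cache (LRU->MRU): [grape yak kiwi]
  8. access grape: HIT. Cache (LRU->MRU): [yak kiwi grape]
  9. access yak: HIT. Cache (LRU->MRU): [kiwi grape yak]
  10. access grape: HIT. Cache (LRU->MRU): [kiwi yak grape]
  11. access peach: MISS. Cache (LRU->MRU): [kiwi yak grape peach]
  12. access kiwi: HIT. Cache (LRU->MRU): [yak grape peach kiwi]
  13. access yak: HIT. Cache (LRU->MRU): [grape peach kiwi yak]
  14. access kiwi: HIT. Cache (LRU->MRU): [grape peach yak kiwi]
  15. access peach: HIT. Cache (LRU->MRU): [grape yak kiwi peach]
  16. access yak: HIT. Cache (LRU->MRU): [grape kiwi peach yak]
  17. access grape: HIT. Cache (LRU->MRU): [kiwi peach yak grape]
  18. access kiwi: HIT. Cache (LRU->MRU): [peach yak grape kiwi]
  19. access kiwi: HIT. Cache (LRU->MRU): [peach yak grape kiwi]
  20. access grape: HIT. Cache (LRU->MRU): [peach yak kiwi grape]
Total: 16 hits, 4 misses, 0 evictions

Hit rate = 16/20 = 4/5

Answer: 4/5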